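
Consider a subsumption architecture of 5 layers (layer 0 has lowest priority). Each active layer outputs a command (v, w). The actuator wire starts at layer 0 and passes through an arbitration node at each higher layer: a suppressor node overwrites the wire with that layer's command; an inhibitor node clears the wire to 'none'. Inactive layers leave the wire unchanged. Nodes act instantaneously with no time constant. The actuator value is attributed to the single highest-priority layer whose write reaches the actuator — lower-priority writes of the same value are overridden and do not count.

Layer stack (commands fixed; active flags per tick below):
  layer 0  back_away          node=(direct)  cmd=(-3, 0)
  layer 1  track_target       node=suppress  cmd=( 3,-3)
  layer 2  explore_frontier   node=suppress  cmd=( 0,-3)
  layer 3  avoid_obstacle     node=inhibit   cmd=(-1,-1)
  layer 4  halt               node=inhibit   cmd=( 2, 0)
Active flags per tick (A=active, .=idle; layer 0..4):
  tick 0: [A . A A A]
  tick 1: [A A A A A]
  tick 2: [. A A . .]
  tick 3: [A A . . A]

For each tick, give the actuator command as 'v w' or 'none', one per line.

none
none
0 -3
none

tick 0:
  layer 0 (back_away) active — direct: (-3, 0)
  layer 1 (track_target) idle — unchanged: (-3, 0)
  layer 2 (explore_frontier) active — suppresses: (0, -3)
  layer 3 (avoid_obstacle) active — inhibits: none
  layer 4 (halt) active — inhibits: none
  → actuator none
tick 1:
  layer 0 (back_away) active — direct: (-3, 0)
  layer 1 (track_target) active — suppresses: (3, -3)
  layer 2 (explore_frontier) active — suppresses: (0, -3)
  layer 3 (avoid_obstacle) active — inhibits: none
  layer 4 (halt) active — inhibits: none
  → actuator none
tick 2:
  layer 0 (back_away) idle — none
  layer 1 (track_target) active — suppresses: (3, -3)
  layer 2 (explore_frontier) active — suppresses: (0, -3)
  layer 3 (avoid_obstacle) idle — unchanged: (0, -3)
  layer 4 (halt) idle — unchanged: (0, -3)
  → actuator (0, -3)
tick 3:
  layer 0 (back_away) active — direct: (-3, 0)
  layer 1 (track_target) active — suppresses: (3, -3)
  layer 2 (explore_frontier) idle — unchanged: (3, -3)
  layer 3 (avoid_obstacle) idle — unchanged: (3, -3)
  layer 4 (halt) active — inhibits: none
  → actuator none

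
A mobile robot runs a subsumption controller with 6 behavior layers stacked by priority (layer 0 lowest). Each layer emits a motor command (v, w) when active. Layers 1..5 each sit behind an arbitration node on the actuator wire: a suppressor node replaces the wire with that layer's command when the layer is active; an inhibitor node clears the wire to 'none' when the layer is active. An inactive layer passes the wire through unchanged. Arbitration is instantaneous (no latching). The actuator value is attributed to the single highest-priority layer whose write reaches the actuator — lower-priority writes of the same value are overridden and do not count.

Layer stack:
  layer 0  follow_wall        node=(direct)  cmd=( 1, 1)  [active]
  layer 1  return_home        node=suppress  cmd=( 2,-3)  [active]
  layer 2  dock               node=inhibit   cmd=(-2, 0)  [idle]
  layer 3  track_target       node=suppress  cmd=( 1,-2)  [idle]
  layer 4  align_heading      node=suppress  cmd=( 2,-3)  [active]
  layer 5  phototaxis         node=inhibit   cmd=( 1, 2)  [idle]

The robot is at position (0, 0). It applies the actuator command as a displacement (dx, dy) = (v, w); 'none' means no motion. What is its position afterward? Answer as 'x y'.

layer 0 (follow_wall) active — direct: (1, 1)
layer 1 (return_home) active — suppresses: (2, -3)
layer 2 (dock) idle — unchanged: (2, -3)
layer 3 (track_target) idle — unchanged: (2, -3)
layer 4 (align_heading) active — suppresses: (2, -3)
layer 5 (phototaxis) idle — unchanged: (2, -3)
→ actuator (2, -3)
position: (0, 0) + (2, -3) = (2, -3)

2 -3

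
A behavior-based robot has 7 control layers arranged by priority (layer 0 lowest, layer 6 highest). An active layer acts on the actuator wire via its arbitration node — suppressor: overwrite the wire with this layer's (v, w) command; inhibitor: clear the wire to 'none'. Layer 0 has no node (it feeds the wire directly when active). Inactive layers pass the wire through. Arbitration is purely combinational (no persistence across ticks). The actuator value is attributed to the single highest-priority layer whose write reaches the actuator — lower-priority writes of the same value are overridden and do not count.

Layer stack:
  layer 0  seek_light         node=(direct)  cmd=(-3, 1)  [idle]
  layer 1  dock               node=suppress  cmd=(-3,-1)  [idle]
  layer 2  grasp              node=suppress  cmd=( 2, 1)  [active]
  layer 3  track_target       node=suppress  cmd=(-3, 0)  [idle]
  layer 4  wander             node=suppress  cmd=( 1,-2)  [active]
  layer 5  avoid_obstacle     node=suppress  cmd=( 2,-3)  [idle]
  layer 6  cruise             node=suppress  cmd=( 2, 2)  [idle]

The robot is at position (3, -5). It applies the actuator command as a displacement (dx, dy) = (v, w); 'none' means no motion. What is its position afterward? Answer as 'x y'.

4 -7

[0] seek_light off; wire := none
[1] dock off; pass none
[2] grasp on (suppress); wire := (2, 1)
[3] track_target off; pass (2, 1)
[4] wander on (suppress); wire := (1, -2)
[5] avoid_obstacle off; pass (1, -2)
[6] cruise off; pass (1, -2)
output (1, -2)
position: (3, -5) + (1, -2) = (4, -7)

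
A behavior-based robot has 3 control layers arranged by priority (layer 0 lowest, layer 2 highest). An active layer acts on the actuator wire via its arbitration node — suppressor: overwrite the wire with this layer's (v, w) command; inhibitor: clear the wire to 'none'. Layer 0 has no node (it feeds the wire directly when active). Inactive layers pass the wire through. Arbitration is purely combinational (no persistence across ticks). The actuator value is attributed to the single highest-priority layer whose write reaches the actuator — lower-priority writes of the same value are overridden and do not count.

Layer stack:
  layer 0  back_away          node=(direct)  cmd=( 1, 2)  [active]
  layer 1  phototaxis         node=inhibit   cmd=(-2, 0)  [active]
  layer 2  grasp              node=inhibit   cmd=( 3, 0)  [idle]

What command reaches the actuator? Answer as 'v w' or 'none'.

none

[0] back_away on; wire := (1, 2)
[1] phototaxis on (inhibit); wire := none
[2] grasp off; pass none
output none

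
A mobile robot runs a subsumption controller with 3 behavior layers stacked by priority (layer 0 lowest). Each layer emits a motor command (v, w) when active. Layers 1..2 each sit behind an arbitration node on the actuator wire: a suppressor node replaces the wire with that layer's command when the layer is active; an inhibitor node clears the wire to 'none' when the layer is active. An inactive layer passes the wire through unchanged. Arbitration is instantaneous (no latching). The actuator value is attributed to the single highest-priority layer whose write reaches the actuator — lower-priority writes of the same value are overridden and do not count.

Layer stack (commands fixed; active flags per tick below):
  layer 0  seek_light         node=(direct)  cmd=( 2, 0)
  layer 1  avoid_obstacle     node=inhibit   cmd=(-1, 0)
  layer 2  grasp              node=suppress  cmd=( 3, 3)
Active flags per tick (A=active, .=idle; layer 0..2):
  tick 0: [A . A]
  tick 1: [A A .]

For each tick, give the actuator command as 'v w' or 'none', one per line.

3 3
none

tick 0:
  layer 0 (seek_light) active — direct: (2, 0)
  layer 1 (avoid_obstacle) idle — unchanged: (2, 0)
  layer 2 (grasp) active — suppresses: (3, 3)
  → actuator (3, 3)
tick 1:
  layer 0 (seek_light) active — direct: (2, 0)
  layer 1 (avoid_obstacle) active — inhibits: none
  layer 2 (grasp) idle — unchanged: none
  → actuator none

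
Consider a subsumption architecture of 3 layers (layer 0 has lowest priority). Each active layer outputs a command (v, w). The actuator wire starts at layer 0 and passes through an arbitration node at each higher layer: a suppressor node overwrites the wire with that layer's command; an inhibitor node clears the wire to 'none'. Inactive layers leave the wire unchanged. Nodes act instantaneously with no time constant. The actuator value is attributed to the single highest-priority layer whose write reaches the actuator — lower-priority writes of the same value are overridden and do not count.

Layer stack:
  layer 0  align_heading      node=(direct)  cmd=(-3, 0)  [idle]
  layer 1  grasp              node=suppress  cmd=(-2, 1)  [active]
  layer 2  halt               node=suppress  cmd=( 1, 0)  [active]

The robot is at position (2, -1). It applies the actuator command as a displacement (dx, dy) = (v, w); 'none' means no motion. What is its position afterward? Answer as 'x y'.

3 -1

L0 align_heading: idle → wire = none
L1 grasp: active, suppressor → wire = (-2, 1)
L2 halt: active, suppressor → wire = (1, 0)
actuator = (1, 0)
position: (2, -1) + (1, 0) = (3, -1)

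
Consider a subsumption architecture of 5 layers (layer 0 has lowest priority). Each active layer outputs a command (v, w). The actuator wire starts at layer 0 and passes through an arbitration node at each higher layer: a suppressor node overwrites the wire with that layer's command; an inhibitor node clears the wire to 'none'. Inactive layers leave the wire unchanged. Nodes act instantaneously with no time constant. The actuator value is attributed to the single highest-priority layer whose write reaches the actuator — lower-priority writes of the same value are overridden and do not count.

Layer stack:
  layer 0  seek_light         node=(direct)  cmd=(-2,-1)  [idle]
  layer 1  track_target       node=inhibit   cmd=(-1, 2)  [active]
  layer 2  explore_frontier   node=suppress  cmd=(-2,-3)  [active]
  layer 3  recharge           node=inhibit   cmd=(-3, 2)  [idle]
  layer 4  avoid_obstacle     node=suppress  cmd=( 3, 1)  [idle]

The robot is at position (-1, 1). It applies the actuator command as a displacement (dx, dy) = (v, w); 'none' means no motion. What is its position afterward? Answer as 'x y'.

layer 0 (seek_light) idle — none
layer 1 (track_target) active — inhibits: none
layer 2 (explore_frontier) active — suppresses: (-2, -3)
layer 3 (recharge) idle — unchanged: (-2, -3)
layer 4 (avoid_obstacle) idle — unchanged: (-2, -3)
→ actuator (-2, -3)
position: (-1, 1) + (-2, -3) = (-3, -2)

-3 -2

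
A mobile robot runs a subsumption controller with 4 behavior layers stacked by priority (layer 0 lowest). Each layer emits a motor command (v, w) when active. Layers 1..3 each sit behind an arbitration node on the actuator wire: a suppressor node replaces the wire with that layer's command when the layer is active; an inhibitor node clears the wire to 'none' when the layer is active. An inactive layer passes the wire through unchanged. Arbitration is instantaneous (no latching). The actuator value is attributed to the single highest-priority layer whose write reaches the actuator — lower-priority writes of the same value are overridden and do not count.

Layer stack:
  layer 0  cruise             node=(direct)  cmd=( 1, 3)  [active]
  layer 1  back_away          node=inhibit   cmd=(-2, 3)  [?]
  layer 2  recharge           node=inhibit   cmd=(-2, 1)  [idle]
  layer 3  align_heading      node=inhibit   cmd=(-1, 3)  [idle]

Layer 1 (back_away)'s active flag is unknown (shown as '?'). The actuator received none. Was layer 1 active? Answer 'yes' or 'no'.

yes

If layer 1 is active=yes:
  actuator would be none
If layer 1 is active=no:
  actuator would be (1, 3)
Observed none, so layer 1 was active.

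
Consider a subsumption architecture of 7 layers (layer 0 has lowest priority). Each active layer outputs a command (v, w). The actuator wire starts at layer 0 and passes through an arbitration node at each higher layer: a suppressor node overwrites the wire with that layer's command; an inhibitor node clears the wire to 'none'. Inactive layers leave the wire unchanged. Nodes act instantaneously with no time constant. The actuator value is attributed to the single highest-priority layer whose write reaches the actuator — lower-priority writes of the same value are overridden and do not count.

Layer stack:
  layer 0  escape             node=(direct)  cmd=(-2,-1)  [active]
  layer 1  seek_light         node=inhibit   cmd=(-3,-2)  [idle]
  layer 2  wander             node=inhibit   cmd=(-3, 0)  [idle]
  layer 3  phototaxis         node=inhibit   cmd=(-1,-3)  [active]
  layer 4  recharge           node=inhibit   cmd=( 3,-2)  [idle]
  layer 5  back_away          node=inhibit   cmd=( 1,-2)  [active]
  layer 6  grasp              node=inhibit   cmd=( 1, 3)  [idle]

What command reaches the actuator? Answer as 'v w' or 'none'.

L0 escape: active, feeds wire = (-2, -1)
L1 seek_light: idle → wire stays (-2, -1)
L2 wander: idle → wire stays (-2, -1)
L3 phototaxis: active, inhibitor → wire = none
L4 recharge: idle → wire stays none
L5 back_away: active, inhibitor → wire = none
L6 grasp: idle → wire stays none
actuator = none

none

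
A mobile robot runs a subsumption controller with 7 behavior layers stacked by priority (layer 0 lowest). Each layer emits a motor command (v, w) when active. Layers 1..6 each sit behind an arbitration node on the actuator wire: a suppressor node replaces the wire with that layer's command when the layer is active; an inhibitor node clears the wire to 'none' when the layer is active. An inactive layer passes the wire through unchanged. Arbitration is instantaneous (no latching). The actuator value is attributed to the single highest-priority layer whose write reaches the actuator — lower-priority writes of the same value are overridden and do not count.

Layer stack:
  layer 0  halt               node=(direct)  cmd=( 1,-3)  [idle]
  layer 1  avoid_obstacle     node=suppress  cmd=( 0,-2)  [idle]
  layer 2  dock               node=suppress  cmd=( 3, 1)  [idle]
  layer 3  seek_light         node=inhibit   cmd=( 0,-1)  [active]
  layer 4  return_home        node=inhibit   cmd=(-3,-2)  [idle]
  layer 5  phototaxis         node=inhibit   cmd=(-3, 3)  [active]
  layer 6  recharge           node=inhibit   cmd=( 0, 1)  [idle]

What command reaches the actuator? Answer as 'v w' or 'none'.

none

layer 0 (halt) idle — none
layer 1 (avoid_obstacle) idle — unchanged: none
layer 2 (dock) idle — unchanged: none
layer 3 (seek_light) active — inhibits: none
layer 4 (return_home) idle — unchanged: none
layer 5 (phototaxis) active — inhibits: none
layer 6 (recharge) idle — unchanged: none
→ actuator none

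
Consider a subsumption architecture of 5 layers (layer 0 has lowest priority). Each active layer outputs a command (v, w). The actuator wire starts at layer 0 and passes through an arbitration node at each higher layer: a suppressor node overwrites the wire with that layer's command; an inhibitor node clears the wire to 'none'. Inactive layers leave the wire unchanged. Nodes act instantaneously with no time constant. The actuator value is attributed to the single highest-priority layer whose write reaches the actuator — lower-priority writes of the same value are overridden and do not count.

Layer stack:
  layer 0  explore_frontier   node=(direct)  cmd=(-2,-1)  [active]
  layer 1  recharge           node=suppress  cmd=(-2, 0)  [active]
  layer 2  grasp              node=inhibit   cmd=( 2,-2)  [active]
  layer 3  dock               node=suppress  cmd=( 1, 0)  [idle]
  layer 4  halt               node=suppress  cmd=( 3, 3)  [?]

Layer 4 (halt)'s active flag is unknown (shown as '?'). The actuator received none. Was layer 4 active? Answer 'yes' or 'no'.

If layer 4 is active=yes:
  actuator would be (3, 3)
If layer 4 is active=no:
  actuator would be none
Observed none, so layer 4 was idle.

no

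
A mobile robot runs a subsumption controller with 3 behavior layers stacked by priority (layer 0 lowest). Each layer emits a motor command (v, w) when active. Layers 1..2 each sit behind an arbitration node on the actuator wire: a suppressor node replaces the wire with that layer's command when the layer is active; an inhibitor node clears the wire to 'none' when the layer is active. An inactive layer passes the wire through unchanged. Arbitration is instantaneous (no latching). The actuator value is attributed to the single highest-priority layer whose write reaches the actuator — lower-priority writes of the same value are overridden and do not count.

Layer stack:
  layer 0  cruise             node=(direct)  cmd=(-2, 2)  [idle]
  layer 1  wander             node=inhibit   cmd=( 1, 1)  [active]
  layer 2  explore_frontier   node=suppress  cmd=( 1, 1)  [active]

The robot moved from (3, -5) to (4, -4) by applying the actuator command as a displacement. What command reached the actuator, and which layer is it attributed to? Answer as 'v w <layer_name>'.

displacement = (4, -4) − (3, -5) = (1, 1)
L0 cruise: idle → wire = none
L1 wander: active, inhibitor → wire = none
L2 explore_frontier: active, suppressor → wire = (1, 1)
actuator = (1, 1) — from layer 2 (explore_frontier)

1 1 explore_frontier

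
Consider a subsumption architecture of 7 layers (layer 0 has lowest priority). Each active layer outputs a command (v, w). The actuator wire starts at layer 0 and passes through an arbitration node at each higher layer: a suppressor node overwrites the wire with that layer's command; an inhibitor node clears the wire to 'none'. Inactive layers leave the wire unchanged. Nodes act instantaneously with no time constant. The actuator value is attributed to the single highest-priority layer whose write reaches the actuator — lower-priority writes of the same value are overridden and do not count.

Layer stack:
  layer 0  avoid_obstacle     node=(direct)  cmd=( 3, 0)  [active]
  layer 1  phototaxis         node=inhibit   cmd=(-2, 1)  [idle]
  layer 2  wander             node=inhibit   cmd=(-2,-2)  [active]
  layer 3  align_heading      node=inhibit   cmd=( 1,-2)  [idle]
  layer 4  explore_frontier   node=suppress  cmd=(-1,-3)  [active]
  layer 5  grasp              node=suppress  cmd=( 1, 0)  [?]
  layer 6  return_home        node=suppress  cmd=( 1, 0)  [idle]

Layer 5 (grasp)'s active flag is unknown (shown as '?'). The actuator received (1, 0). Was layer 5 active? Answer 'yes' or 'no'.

If layer 5 is active=yes:
  actuator would be (1, 0)
If layer 5 is active=no:
  actuator would be (-1, -3)
Observed (1, 0), so layer 5 was active.

yes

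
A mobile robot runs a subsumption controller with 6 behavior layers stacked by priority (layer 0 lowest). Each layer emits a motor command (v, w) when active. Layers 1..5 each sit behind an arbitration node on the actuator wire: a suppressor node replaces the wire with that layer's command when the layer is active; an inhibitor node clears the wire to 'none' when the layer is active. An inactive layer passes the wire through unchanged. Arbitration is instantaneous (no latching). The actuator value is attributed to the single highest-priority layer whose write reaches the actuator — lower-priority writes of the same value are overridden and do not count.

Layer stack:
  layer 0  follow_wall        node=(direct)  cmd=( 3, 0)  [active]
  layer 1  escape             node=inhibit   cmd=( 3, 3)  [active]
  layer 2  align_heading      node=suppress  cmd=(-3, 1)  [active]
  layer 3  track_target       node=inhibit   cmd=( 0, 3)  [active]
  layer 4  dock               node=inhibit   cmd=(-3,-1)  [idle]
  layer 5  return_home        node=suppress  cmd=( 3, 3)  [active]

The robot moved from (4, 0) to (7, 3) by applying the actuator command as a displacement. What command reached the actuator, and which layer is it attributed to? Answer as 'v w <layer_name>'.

3 3 return_home

displacement = (7, 3) − (4, 0) = (3, 3)
layer 0 (follow_wall) active — direct: (3, 0)
layer 1 (escape) active — inhibits: none
layer 2 (align_heading) active — suppresses: (-3, 1)
layer 3 (track_target) active — inhibits: none
layer 4 (dock) idle — unchanged: none
layer 5 (return_home) active — suppresses: (3, 3)
→ actuator (3, 3) — from layer 5 (return_home)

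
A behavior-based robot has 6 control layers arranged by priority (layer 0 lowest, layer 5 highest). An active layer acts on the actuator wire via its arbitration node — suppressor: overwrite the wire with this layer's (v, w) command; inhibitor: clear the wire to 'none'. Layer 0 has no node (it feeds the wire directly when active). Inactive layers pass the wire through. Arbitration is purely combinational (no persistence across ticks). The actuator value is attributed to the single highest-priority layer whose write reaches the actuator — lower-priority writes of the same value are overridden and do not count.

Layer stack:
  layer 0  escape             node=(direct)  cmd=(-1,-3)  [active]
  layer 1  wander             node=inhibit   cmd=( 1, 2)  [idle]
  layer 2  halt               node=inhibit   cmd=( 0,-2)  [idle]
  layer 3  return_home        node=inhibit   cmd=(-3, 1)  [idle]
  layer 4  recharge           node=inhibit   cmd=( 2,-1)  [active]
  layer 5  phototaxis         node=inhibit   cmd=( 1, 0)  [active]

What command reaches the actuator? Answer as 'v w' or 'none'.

layer 0 (escape) active — direct: (-1, -3)
layer 1 (wander) idle — unchanged: (-1, -3)
layer 2 (halt) idle — unchanged: (-1, -3)
layer 3 (return_home) idle — unchanged: (-1, -3)
layer 4 (recharge) active — inhibits: none
layer 5 (phototaxis) active — inhibits: none
→ actuator none

none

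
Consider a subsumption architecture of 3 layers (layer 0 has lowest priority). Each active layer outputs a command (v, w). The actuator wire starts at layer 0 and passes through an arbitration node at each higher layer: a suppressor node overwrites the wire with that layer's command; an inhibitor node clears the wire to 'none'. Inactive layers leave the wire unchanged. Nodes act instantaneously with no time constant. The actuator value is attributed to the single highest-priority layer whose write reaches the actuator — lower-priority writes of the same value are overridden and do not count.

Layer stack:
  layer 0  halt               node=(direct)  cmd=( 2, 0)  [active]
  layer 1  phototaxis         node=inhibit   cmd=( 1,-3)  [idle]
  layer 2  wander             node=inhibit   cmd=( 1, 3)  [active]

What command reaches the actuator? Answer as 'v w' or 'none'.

[0] halt on; wire := (2, 0)
[1] phototaxis off; pass (2, 0)
[2] wander on (inhibit); wire := none
output none

none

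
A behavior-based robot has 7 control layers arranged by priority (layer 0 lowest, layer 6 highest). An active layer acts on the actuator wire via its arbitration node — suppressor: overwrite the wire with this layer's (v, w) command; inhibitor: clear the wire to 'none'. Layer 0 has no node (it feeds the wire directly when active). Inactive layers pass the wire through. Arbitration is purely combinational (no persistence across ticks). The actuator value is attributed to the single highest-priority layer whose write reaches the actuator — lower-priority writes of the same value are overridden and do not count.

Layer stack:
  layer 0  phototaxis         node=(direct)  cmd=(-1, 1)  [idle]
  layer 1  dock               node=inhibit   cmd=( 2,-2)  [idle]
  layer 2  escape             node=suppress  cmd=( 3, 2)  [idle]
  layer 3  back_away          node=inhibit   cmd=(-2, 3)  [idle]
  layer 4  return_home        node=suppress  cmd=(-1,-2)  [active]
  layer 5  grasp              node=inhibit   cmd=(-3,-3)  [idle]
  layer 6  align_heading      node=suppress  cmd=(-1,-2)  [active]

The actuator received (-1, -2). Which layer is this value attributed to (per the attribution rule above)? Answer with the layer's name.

L0 phototaxis: idle → wire = none
L1 dock: idle → wire stays none
L2 escape: idle → wire stays none
L3 back_away: idle → wire stays none
L4 return_home: active, suppressor → wire = (-1, -2)
L5 grasp: idle → wire stays (-1, -2)
L6 align_heading: active, suppressor → wire = (-1, -2)
actuator = (-1, -2)
last writer: layer 6 = align_heading

align_heading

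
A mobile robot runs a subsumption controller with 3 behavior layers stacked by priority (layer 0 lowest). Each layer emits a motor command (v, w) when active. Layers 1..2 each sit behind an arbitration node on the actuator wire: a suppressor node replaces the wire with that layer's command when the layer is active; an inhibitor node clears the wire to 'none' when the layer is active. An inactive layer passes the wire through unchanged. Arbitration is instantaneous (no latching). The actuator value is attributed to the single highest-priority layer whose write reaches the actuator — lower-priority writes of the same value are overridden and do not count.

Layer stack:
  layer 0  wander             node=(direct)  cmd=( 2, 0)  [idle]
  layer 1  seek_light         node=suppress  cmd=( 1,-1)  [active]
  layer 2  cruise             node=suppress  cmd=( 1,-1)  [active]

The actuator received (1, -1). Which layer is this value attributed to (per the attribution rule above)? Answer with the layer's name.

cruise

[0] wander off; wire := none
[1] seek_light on (suppress); wire := (1, -1)
[2] cruise on (suppress); wire := (1, -1)
output (1, -1)
last writer: layer 2 = cruise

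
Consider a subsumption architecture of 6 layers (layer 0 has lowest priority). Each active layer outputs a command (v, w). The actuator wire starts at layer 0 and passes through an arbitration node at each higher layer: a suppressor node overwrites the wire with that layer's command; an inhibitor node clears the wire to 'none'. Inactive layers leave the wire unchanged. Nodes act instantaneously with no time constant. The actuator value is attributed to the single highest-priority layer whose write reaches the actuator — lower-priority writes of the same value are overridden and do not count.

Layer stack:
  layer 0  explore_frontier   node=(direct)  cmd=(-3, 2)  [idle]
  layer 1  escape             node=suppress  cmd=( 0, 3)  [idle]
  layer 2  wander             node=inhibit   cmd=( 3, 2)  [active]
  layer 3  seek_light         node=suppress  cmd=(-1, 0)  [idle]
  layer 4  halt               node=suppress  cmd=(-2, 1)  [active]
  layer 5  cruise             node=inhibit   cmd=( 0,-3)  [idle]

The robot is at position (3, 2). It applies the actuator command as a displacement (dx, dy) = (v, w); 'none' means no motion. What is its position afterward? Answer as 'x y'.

L0 explore_frontier: idle → wire = none
L1 escape: idle → wire stays none
L2 wander: active, inhibitor → wire = none
L3 seek_light: idle → wire stays none
L4 halt: active, suppressor → wire = (-2, 1)
L5 cruise: idle → wire stays (-2, 1)
actuator = (-2, 1)
position: (3, 2) + (-2, 1) = (1, 3)

1 3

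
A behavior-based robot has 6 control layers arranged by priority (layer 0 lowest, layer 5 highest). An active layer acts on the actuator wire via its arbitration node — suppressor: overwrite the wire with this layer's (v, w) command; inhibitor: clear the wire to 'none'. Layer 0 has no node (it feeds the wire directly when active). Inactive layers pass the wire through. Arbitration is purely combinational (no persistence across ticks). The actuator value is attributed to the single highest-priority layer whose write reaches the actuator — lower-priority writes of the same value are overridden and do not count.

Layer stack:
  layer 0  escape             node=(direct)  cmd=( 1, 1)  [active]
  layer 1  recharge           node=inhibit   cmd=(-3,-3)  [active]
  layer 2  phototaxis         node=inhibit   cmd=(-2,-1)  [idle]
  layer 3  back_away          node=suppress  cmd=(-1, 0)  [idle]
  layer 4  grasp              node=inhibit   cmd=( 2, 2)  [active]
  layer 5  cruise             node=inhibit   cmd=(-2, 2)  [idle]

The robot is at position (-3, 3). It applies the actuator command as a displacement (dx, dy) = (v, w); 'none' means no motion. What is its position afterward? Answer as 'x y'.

L0 escape: active, feeds wire = (1, 1)
L1 recharge: active, inhibitor → wire = none
L2 phototaxis: idle → wire stays none
L3 back_away: idle → wire stays none
L4 grasp: active, inhibitor → wire = none
L5 cruise: idle → wire stays none
actuator = none
position: (-3, 3) + none = (-3, 3)

-3 3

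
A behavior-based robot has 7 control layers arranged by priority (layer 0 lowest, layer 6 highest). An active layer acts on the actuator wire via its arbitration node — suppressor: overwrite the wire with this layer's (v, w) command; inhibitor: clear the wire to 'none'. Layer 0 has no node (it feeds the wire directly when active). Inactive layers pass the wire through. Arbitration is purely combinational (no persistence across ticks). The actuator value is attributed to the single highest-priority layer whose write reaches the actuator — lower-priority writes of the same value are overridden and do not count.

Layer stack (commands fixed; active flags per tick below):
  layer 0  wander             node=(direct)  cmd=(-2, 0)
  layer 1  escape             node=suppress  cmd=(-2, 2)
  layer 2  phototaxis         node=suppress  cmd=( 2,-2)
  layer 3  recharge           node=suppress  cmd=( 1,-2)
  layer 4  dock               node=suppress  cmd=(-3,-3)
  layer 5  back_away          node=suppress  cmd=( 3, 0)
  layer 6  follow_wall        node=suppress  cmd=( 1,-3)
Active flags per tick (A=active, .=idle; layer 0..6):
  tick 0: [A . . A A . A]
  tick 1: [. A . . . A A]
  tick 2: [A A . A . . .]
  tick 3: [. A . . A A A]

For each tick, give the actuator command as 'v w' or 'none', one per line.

1 -3
1 -3
1 -2
1 -3

tick 0:
  layer 0 (wander) active — direct: (-2, 0)
  layer 1 (escape) idle — unchanged: (-2, 0)
  layer 2 (phototaxis) idle — unchanged: (-2, 0)
  layer 3 (recharge) active — suppresses: (1, -2)
  layer 4 (dock) active — suppresses: (-3, -3)
  layer 5 (back_away) idle — unchanged: (-3, -3)
  layer 6 (follow_wall) active — suppresses: (1, -3)
  → actuator (1, -3)
tick 1:
  layer 0 (wander) idle — none
  layer 1 (escape) active — suppresses: (-2, 2)
  layer 2 (phototaxis) idle — unchanged: (-2, 2)
  layer 3 (recharge) idle — unchanged: (-2, 2)
  layer 4 (dock) idle — unchanged: (-2, 2)
  layer 5 (back_away) active — suppresses: (3, 0)
  layer 6 (follow_wall) active — suppresses: (1, -3)
  → actuator (1, -3)
tick 2:
  layer 0 (wander) active — direct: (-2, 0)
  layer 1 (escape) active — suppresses: (-2, 2)
  layer 2 (phototaxis) idle — unchanged: (-2, 2)
  layer 3 (recharge) active — suppresses: (1, -2)
  layer 4 (dock) idle — unchanged: (1, -2)
  layer 5 (back_away) idle — unchanged: (1, -2)
  layer 6 (follow_wall) idle — unchanged: (1, -2)
  → actuator (1, -2)
tick 3:
  layer 0 (wander) idle — none
  layer 1 (escape) active — suppresses: (-2, 2)
  layer 2 (phototaxis) idle — unchanged: (-2, 2)
  layer 3 (recharge) idle — unchanged: (-2, 2)
  layer 4 (dock) active — suppresses: (-3, -3)
  layer 5 (back_away) active — suppresses: (3, 0)
  layer 6 (follow_wall) active — suppresses: (1, -3)
  → actuator (1, -3)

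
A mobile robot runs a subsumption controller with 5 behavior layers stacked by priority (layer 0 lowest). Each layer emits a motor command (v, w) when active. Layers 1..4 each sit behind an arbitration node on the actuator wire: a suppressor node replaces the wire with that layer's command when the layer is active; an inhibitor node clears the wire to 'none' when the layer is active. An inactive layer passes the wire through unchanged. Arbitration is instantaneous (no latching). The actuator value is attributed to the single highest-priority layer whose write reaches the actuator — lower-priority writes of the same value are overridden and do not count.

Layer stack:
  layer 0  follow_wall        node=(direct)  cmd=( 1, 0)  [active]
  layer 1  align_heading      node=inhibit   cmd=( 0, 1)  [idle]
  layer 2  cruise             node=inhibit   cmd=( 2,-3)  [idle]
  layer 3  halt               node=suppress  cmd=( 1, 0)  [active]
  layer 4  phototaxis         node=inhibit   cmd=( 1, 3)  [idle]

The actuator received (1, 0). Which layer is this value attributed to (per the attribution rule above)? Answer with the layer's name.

halt

L0 follow_wall: active, feeds wire = (1, 0)
L1 align_heading: idle → wire stays (1, 0)
L2 cruise: idle → wire stays (1, 0)
L3 halt: active, suppressor → wire = (1, 0)
L4 phototaxis: idle → wire stays (1, 0)
actuator = (1, 0)
last writer: layer 3 = halt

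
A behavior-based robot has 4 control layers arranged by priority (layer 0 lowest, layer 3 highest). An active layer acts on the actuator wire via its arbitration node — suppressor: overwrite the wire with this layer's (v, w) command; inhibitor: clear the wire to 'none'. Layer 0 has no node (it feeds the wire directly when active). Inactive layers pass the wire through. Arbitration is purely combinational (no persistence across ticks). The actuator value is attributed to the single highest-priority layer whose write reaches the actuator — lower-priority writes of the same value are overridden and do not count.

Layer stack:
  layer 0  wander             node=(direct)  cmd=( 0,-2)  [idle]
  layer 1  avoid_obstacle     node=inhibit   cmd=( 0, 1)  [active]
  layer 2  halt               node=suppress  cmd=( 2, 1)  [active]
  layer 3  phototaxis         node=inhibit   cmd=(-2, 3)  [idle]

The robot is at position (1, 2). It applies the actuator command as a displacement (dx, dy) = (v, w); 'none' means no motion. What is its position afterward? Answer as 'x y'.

3 3

layer 0 (wander) idle — none
layer 1 (avoid_obstacle) active — inhibits: none
layer 2 (halt) active — suppresses: (2, 1)
layer 3 (phototaxis) idle — unchanged: (2, 1)
→ actuator (2, 1)
position: (1, 2) + (2, 1) = (3, 3)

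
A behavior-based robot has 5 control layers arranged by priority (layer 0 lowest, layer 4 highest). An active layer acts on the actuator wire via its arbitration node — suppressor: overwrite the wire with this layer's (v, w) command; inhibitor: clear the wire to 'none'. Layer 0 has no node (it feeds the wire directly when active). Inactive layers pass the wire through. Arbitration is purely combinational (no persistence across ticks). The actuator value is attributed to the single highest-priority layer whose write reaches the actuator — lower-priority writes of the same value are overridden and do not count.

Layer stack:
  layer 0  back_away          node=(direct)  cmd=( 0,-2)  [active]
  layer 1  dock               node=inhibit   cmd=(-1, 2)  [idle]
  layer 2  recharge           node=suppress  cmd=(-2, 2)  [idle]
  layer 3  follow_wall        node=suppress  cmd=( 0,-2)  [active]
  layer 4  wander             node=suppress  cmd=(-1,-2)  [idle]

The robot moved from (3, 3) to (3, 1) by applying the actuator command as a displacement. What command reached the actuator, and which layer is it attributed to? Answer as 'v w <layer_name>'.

0 -2 follow_wall

displacement = (3, 1) − (3, 3) = (0, -2)
L0 back_away: active, feeds wire = (0, -2)
L1 dock: idle → wire stays (0, -2)
L2 recharge: idle → wire stays (0, -2)
L3 follow_wall: active, suppressor → wire = (0, -2)
L4 wander: idle → wire stays (0, -2)
actuator = (0, -2) — from layer 3 (follow_wall)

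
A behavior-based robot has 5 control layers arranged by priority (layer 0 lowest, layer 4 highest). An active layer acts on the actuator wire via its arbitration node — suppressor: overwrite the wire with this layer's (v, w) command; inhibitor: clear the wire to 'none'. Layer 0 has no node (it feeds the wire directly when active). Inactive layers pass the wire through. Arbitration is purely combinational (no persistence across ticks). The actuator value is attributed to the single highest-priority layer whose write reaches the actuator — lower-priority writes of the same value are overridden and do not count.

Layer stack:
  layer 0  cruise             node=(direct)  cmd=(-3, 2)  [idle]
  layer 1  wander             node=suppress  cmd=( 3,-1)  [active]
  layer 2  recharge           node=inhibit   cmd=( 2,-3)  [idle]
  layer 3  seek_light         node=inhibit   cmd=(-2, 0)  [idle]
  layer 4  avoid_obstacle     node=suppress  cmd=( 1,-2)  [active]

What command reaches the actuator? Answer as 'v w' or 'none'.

[0] cruise off; wire := none
[1] wander on (suppress); wire := (3, -1)
[2] recharge off; pass (3, -1)
[3] seek_light off; pass (3, -1)
[4] avoid_obstacle on (suppress); wire := (1, -2)
output (1, -2)

1 -2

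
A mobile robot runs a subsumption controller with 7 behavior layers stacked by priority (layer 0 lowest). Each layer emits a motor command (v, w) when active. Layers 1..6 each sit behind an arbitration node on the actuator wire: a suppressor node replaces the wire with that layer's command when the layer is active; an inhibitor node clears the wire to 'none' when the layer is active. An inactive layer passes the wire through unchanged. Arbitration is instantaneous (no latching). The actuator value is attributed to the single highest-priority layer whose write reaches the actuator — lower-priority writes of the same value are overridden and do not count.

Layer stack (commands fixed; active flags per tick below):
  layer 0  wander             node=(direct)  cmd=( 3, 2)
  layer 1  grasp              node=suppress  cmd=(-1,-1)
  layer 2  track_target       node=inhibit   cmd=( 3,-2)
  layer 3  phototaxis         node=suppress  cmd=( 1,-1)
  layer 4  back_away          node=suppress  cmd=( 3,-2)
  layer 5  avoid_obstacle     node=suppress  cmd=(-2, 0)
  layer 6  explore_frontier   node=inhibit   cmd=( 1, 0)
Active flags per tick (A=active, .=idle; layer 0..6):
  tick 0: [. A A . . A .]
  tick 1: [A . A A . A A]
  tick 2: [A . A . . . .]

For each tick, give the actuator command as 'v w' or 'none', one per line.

-2 0
none
none

tick 0:
  [0] wander off; wire := none
  [1] grasp on (suppress); wire := (-1, -1)
  [2] track_target on (inhibit); wire := none
  [3] phototaxis off; pass none
  [4] back_away off; pass none
  [5] avoid_obstacle on (suppress); wire := (-2, 0)
  [6] explore_frontier off; pass (-2, 0)
  output (-2, 0)
tick 1:
  [0] wander on; wire := (3, 2)
  [1] grasp off; pass (3, 2)
  [2] track_target on (inhibit); wire := none
  [3] phototaxis on (suppress); wire := (1, -1)
  [4] back_away off; pass (1, -1)
  [5] avoid_obstacle on (suppress); wire := (-2, 0)
  [6] explore_frontier on (inhibit); wire := none
  output none
tick 2:
  [0] wander on; wire := (3, 2)
  [1] grasp off; pass (3, 2)
  [2] track_target on (inhibit); wire := none
  [3] phototaxis off; pass none
  [4] back_away off; pass none
  [5] avoid_obstacle off; pass none
  [6] explore_frontier off; pass none
  output none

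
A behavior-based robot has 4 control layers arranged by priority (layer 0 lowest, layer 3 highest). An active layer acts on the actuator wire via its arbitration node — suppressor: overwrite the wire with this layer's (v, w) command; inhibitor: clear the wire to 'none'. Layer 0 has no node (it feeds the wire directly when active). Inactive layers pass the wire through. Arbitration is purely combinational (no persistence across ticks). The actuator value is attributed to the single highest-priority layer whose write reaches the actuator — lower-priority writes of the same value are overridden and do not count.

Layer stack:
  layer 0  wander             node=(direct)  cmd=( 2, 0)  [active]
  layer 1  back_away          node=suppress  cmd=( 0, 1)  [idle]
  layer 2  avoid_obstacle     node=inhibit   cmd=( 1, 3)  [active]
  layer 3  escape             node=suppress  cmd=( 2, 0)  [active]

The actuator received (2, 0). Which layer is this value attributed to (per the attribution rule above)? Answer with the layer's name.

escape

layer 0 (wander) active — direct: (2, 0)
layer 1 (back_away) idle — unchanged: (2, 0)
layer 2 (avoid_obstacle) active — inhibits: none
layer 3 (escape) active — suppresses: (2, 0)
→ actuator (2, 0)
last writer: layer 3 = escape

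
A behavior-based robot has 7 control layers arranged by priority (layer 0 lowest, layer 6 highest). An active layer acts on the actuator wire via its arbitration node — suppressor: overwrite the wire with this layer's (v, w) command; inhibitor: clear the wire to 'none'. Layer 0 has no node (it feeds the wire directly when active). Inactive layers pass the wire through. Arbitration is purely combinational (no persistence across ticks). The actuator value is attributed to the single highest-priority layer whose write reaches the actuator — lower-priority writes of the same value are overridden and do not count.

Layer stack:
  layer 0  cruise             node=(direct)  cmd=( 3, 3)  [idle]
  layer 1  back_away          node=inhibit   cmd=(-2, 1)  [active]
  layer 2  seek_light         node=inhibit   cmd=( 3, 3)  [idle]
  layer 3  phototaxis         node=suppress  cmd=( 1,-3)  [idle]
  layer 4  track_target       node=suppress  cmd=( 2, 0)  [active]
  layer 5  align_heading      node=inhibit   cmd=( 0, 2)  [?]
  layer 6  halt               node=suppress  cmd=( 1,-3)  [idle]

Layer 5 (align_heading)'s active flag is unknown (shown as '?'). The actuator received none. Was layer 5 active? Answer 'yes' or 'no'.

If layer 5 is active=yes:
  actuator would be none
If layer 5 is active=no:
  actuator would be (2, 0)
Observed none, so layer 5 was active.

yes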